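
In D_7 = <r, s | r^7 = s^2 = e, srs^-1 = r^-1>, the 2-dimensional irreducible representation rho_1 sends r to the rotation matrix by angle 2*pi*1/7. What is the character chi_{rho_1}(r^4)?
chi_{rho_1}(r^4) = 2*cos(2*pi*1*4/7) = -2*cos(pi/7)

Solution. rho_1(r^4) is rotation by angle 2*pi*1*4/7, whose trace is 2*cos(2*pi*1*4/7) = -2*cos(pi/7).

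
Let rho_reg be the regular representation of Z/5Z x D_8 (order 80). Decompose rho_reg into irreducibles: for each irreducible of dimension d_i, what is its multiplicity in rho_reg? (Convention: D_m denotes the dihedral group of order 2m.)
Each irreducible V_i of dimension d_i appears with multiplicity d_i, i.e. rho_reg = (direct sum over all irreducibles V_i) d_i V_i. The irreducible dimensions for Z/5Z x D_8 are 1, 1, 1, 1, 1, 1, 1, 1, 1, 1, 1, 1, 1, 1, 1, 1, 1, 1, 1, 1, 2, 2, 2, 2, 2, 2, 2, 2, 2, 2, 2, 2, 2, 2, 2: 20 irreducibles of dimension 1, each with multiplicity 1; 15 irreducibles of dimension 2, each with multiplicity 2. Total dimension 20*1*1 + 15*2*2 = 80 = |G|.

Explanation: General theorem: in the regular representation of a finite group G, each irreducible appears with multiplicity equal to its dimension. Check: dim(rho_reg) = sum d_i^2 = 1 + 1 + 1 + 1 + 1 + 1 + 1 + 1 + 1 + 1 + 1 + 1 + 1 + 1 + 1 + 1 + 1 + 1 + 1 + 1 + 4 + 4 + 4 + 4 + 4 + 4 + 4 + 4 + 4 + 4 + 4 + 4 + 4 + 4 + 4 = 80 = |G|.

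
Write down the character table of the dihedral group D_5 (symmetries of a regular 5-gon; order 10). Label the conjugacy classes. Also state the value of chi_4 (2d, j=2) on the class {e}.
Conjugacy classes: {e} of size 1, {r^1, r^4} of size 2, {r^2, r^3} of size 2, {s, sr, ..., sr^4} of size 5.
Character table:
  irrep \ class              {e} (size 1)  {r^1, r^4} (size 2)  {r^2, r^3} (size 2)  {s, sr, ..., sr^4} (size 5)
  chi_1 (triv)               1             1                    1                    1                          
  chi_2 (sign: r->1, s->-1)  1             1                    1                    -1                         
  chi_3 (2d, j=1)            2             -1/2 + sqrt(5)/2     -sqrt(5)/2 - 1/2     0                          
  chi_4 (2d, j=2)            2             -sqrt(5)/2 - 1/2     -1/2 + sqrt(5)/2     0                          

Spot check: chi_4 (2d, j=2) on {e} = 2.

Reasoning: D_5 has order 2*5 = 10 with 4 conjugacy classes, hence 4 irreducibles. Sum of squared dims 1 + 1 + 4 + 4 = 10 = |G|. Linear characters come from the abelianisation; the 2-dimensional irreps have character r^k -> 2*cos(2*pi*j*k/5), reflections -> 0.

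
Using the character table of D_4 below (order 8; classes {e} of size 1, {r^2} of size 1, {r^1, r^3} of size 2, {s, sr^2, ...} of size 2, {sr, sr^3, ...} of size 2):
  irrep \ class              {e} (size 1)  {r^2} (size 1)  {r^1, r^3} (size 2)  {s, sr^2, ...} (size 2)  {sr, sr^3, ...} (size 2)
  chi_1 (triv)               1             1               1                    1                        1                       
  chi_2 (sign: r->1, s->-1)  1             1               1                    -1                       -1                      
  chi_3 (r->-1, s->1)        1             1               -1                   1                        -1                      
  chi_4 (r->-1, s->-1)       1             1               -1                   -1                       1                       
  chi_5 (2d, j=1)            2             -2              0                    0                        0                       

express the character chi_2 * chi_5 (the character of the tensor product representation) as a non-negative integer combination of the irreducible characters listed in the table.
chi_2 tensor chi_5 = chi_5 (all other irreducibles have multiplicity 0).

Details: The character of a tensor product is the pointwise product (chi_2 * chi_5)(C) = chi_2(C) * chi_5(C):
  {e}: (1)*(2), {r^2}: (1)*(-2), {r^1, r^3}: (1)*(0), {s, sr^2, ...}: (-1)*(0), {sr, sr^3, ...}: (-1)*(0)
so (chi_2 * chi_5) takes values
  {e} -> 2, {r^2} -> -2, {r^1, r^3} -> 0, {s, sr^2, ...} -> 0, {sr, sr^3, ...} -> 0.
Now take the inner product of this character with each irreducible chi from the table, <chi_2*chi_5, chi> = (1/8) sum_C |C| (chi_2*chi_5)(C) conj(chi(C)):
  <chi_2*chi_5, chi_1> = (1/8)[1*(2)*conj(1) + 1*(-2)*conj(1) + 2*(0)*conj(1) + 2*(0)*conj(1) + 2*(0)*conj(1)]
      = (1/8)[(2) + (-2) + (0) + (0) + (0)] = 0/8 = 0
  <chi_2*chi_5, chi_2> = (1/8)[1*(2)*conj(1) + 1*(-2)*conj(1) + 2*(0)*conj(1) + 2*(0)*conj(-1) + 2*(0)*conj(-1)]
      = (1/8)[(2) + (-2) + (0) + (0) + (0)] = 0/8 = 0
  <chi_2*chi_5, chi_3> = (1/8)[1*(2)*conj(1) + 1*(-2)*conj(1) + 2*(0)*conj(-1) + 2*(0)*conj(1) + 2*(0)*conj(-1)]
      = (1/8)[(2) + (-2) + (0) + (0) + (0)] = 0/8 = 0
  <chi_2*chi_5, chi_4> = (1/8)[1*(2)*conj(1) + 1*(-2)*conj(1) + 2*(0)*conj(-1) + 2*(0)*conj(-1) + 2*(0)*conj(1)]
      = (1/8)[(2) + (-2) + (0) + (0) + (0)] = 0/8 = 0
  <chi_2*chi_5, chi_5> = (1/8)[1*(2)*conj(2) + 1*(-2)*conj(-2) + 2*(0)*conj(0) + 2*(0)*conj(0) + 2*(0)*conj(0)]
      = (1/8)[(4) + (4) + (0) + (0) + (0)] = 8/8 = 1
Hence the multiplicities are chi_5: 1. Dimension check: dim(chi_2)*dim(chi_5) = 1*2 = 2 and sum (mult * dim) = 1*2 = 2.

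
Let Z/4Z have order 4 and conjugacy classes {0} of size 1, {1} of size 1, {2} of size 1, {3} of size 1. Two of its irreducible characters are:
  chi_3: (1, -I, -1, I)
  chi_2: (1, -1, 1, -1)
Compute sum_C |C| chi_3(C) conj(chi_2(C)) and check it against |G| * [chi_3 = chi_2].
Sum = 0; so <chi_3, chi_2> = 0 (distinct irreducibles are orthogonal).

Derivation: Compute term by term over conjugacy classes (|C| * chi_3(C) * conj(chi_2(C))):
  1*(1)*conj(1) + 1*(-I)*conj(-1) + 1*(-1)*conj(1) + 1*(I)*conj(-1)
  = (1) + (I) + (-1) + (-I)
  = 0.
(Exp terms are combined using exp(i*s)*conj(exp(i*t)) = exp(i*(s-t)), and sums of them are collapsed using the identity that for every m > 1 the m distinct m-th roots of unity sum to 0, e.g. 1 + exp(2*I*pi/3) + exp(-2*I*pi/3) = 0.)
Dividing by |G| = 4 gives 0/4 = 0, matching the row-orthogonality relation <chi_3, chi_2> = [chi_3 = chi_2].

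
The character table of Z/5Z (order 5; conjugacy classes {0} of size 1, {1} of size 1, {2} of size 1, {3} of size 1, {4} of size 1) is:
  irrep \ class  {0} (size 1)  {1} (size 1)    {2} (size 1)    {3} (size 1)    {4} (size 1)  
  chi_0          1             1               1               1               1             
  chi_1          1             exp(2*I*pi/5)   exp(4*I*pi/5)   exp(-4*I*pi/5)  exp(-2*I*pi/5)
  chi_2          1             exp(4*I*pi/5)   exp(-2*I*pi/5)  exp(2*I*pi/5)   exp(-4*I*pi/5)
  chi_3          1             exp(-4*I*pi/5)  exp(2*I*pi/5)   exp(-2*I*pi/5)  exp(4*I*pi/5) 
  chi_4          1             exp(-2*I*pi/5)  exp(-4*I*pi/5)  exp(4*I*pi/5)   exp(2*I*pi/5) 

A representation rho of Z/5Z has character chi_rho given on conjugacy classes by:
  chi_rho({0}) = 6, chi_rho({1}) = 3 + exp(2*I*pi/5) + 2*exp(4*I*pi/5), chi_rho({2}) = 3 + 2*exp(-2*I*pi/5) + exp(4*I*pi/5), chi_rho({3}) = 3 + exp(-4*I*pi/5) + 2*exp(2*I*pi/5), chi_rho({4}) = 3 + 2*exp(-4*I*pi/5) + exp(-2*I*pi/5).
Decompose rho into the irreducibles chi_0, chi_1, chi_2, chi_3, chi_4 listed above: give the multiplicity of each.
Multiplicities: chi_0: 3, chi_1: 1, chi_2: 2, chi_3: 0, chi_4: 0.

Derivation: Use <chi_rho, chi> = (1/|G|) sum_C |C| * chi_rho(C) * conj(chi(C)) with |G| = 5 for each irreducible chi in the table:
  <chi_rho, chi_0> = (1/5)[1*(6)*conj(1) + 1*(3 + exp(2*I*pi/5) + 2*exp(4*I*pi/5))*conj(1) + 1*(3 + 2*exp(-2*I*pi/5) + exp(4*I*pi/5))*conj(1) + 1*(3 + exp(-4*I*pi/5) + 2*exp(2*I*pi/5))*conj(1) + 1*(3 + 2*exp(-4*I*pi/5) + exp(-2*I*pi/5))*conj(1)]
      = (1/5)[(6) + (3 + exp(2*I*pi/5) + 2*exp(4*I*pi/5)) + (3 + 2*exp(-2*I*pi/5) + exp(4*I*pi/5)) + (3 + exp(-4*I*pi/5) + 2*exp(2*I*pi/5)) + (3 + 2*exp(-4*I*pi/5) + exp(-2*I*pi/5))] = 15/5 = 3
  <chi_rho, chi_1> = (1/5)[1*(6)*conj(1) + 1*(3 + exp(2*I*pi/5) + 2*exp(4*I*pi/5))*conj(exp(2*I*pi/5)) + 1*(3 + 2*exp(-2*I*pi/5) + exp(4*I*pi/5))*conj(exp(4*I*pi/5)) + 1*(3 + exp(-4*I*pi/5) + 2*exp(2*I*pi/5))*conj(exp(-4*I*pi/5)) + 1*(3 + 2*exp(-4*I*pi/5) + exp(-2*I*pi/5))*conj(exp(-2*I*pi/5))]
      = (1/5)[(6) + (1 + 3*exp(-2*I*pi/5) + 2*exp(2*I*pi/5)) + (1 + 3*exp(-4*I*pi/5) + 2*exp(4*I*pi/5)) + (1 + 2*exp(-4*I*pi/5) + 3*exp(4*I*pi/5)) + (1 + 2*exp(-2*I*pi/5) + 3*exp(2*I*pi/5))] = 5/5 = 1
  <chi_rho, chi_2> = (1/5)[1*(6)*conj(1) + 1*(3 + exp(2*I*pi/5) + 2*exp(4*I*pi/5))*conj(exp(4*I*pi/5)) + 1*(3 + 2*exp(-2*I*pi/5) + exp(4*I*pi/5))*conj(exp(-2*I*pi/5)) + 1*(3 + exp(-4*I*pi/5) + 2*exp(2*I*pi/5))*conj(exp(2*I*pi/5)) + 1*(3 + 2*exp(-4*I*pi/5) + exp(-2*I*pi/5))*conj(exp(-4*I*pi/5))]
      = (1/5)[(6) + (2 + 3*exp(-4*I*pi/5) + exp(-2*I*pi/5)) + (2 + exp(-4*I*pi/5) + 3*exp(2*I*pi/5)) + (2 + 3*exp(-2*I*pi/5) + exp(4*I*pi/5)) + (2 + exp(2*I*pi/5) + 3*exp(4*I*pi/5))] = 10/5 = 2
  <chi_rho, chi_3> = (1/5)[1*(6)*conj(1) + 1*(3 + exp(2*I*pi/5) + 2*exp(4*I*pi/5))*conj(exp(-4*I*pi/5)) + 1*(3 + 2*exp(-2*I*pi/5) + exp(4*I*pi/5))*conj(exp(2*I*pi/5)) + 1*(3 + exp(-4*I*pi/5) + 2*exp(2*I*pi/5))*conj(exp(-2*I*pi/5)) + 1*(3 + 2*exp(-4*I*pi/5) + exp(-2*I*pi/5))*conj(exp(4*I*pi/5))]
      = (1/5)[(6) + (2*exp(-2*I*pi/5) + exp(-4*I*pi/5) + 3*exp(4*I*pi/5)) + (3*exp(-2*I*pi/5) + 2*exp(-4*I*pi/5) + exp(2*I*pi/5)) + (exp(-2*I*pi/5) + 2*exp(4*I*pi/5) + 3*exp(2*I*pi/5)) + (3*exp(-4*I*pi/5) + exp(4*I*pi/5) + 2*exp(2*I*pi/5))] = 0/5 = 0
  <chi_rho, chi_4> = (1/5)[1*(6)*conj(1) + 1*(3 + exp(2*I*pi/5) + 2*exp(4*I*pi/5))*conj(exp(-2*I*pi/5)) + 1*(3 + 2*exp(-2*I*pi/5) + exp(4*I*pi/5))*conj(exp(-4*I*pi/5)) + 1*(3 + exp(-4*I*pi/5) + 2*exp(2*I*pi/5))*conj(exp(4*I*pi/5)) + 1*(3 + 2*exp(-4*I*pi/5) + exp(-2*I*pi/5))*conj(exp(2*I*pi/5))]
      = (1/5)[(6) + (2*exp(-4*I*pi/5) + exp(4*I*pi/5) + 3*exp(2*I*pi/5)) + (exp(-2*I*pi/5) + 3*exp(4*I*pi/5) + 2*exp(2*I*pi/5)) + (2*exp(-2*I*pi/5) + 3*exp(-4*I*pi/5) + exp(2*I*pi/5)) + (3*exp(-2*I*pi/5) + exp(-4*I*pi/5) + 2*exp(4*I*pi/5))] = 0/5 = 0
(Exp terms are combined using exp(i*s)*conj(exp(i*t)) = exp(i*(s-t)), and sums of them are collapsed using the identity that for every m > 1 the m distinct m-th roots of unity sum to 0, e.g. 1 + exp(2*I*pi/3) + exp(-2*I*pi/3) = 0.)
Dimension check: dim(rho) = sum (mult * dim) = 3*1 + 1*1 + 2*1 + 0*1 + 0*1 = 6 = chi_rho(e) = 6.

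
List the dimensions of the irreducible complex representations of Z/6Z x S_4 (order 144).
Dimensions: 1, 1, 1, 1, 1, 1, 1, 1, 1, 1, 1, 1, 2, 2, 2, 2, 2, 2, 3, 3, 3, 3, 3, 3, 3, 3, 3, 3, 3, 3

Explanation: There are 30 irreducibles (= number of conjugacy classes). Their dimensions d_i satisfy sum d_i^2 = |G| = 144: 1 + 1 + 1 + 1 + 1 + 1 + 1 + 1 + 1 + 1 + 1 + 1 + 4 + 4 + 4 + 4 + 4 + 4 + 9 + 9 + 9 + 9 + 9 + 9 + 9 + 9 + 9 + 9 + 9 + 9 = 144. (For the product with Z/6Z: each of the 6 1-dim characters of Z/6Z tensors with each irrep of S_4, giving 6 copies of each S_4-dimension.)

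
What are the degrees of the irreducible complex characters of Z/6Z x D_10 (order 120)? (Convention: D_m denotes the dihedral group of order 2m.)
Dimensions: 1, 1, 1, 1, 1, 1, 1, 1, 1, 1, 1, 1, 1, 1, 1, 1, 1, 1, 1, 1, 1, 1, 1, 1, 2, 2, 2, 2, 2, 2, 2, 2, 2, 2, 2, 2, 2, 2, 2, 2, 2, 2, 2, 2, 2, 2, 2, 2

Proof sketch: There are 48 irreducibles (= number of conjugacy classes). Their dimensions d_i satisfy sum d_i^2 = |G| = 120: 1 + 1 + 1 + 1 + 1 + 1 + 1 + 1 + 1 + 1 + 1 + 1 + 1 + 1 + 1 + 1 + 1 + 1 + 1 + 1 + 1 + 1 + 1 + 1 + 4 + 4 + 4 + 4 + 4 + 4 + 4 + 4 + 4 + 4 + 4 + 4 + 4 + 4 + 4 + 4 + 4 + 4 + 4 + 4 + 4 + 4 + 4 + 4 = 120. (For the product with Z/6Z: each of the 6 1-dim characters of Z/6Z tensors with each irrep of D_10, giving 6 copies of each D_10-dimension.)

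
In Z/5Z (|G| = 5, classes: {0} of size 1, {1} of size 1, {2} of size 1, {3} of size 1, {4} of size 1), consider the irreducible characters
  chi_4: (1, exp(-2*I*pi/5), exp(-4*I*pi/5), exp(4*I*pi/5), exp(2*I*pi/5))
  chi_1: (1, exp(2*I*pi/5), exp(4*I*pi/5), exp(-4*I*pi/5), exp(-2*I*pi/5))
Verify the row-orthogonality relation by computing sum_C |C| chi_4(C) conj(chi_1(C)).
Sum = 0; so <chi_4, chi_1> = 0 (distinct irreducibles are orthogonal).

Explanation: Compute term by term over conjugacy classes (|C| * chi_4(C) * conj(chi_1(C))):
  1*(1)*conj(1) + 1*(exp(-2*I*pi/5))*conj(exp(2*I*pi/5)) + 1*(exp(-4*I*pi/5))*conj(exp(4*I*pi/5)) + 1*(exp(4*I*pi/5))*conj(exp(-4*I*pi/5)) + 1*(exp(2*I*pi/5))*conj(exp(-2*I*pi/5))
  = (1) + (exp(-4*I*pi/5)) + (exp(2*I*pi/5)) + (exp(-2*I*pi/5)) + (exp(4*I*pi/5))
  = 0.
(Exp terms are combined using exp(i*s)*conj(exp(i*t)) = exp(i*(s-t)), and sums of them are collapsed using the identity that for every m > 1 the m distinct m-th roots of unity sum to 0, e.g. 1 + exp(2*I*pi/3) + exp(-2*I*pi/3) = 0.)
Dividing by |G| = 5 gives 0/5 = 0, matching the row-orthogonality relation <chi_4, chi_1> = [chi_4 = chi_1].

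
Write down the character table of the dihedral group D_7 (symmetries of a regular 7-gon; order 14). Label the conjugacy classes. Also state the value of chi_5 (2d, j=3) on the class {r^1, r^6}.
Conjugacy classes: {e} of size 1, {r^1, r^6} of size 2, {r^2, r^5} of size 2, {r^3, r^4} of size 2, {s, sr, ..., sr^6} of size 7.
Character table:
  irrep \ class              {e} (size 1)  {r^1, r^6} (size 2)  {r^2, r^5} (size 2)  {r^3, r^4} (size 2)  {s, sr, ..., sr^6} (size 7)
  chi_1 (triv)               1             1                    1                    1                    1                          
  chi_2 (sign: r->1, s->-1)  1             1                    1                    1                    -1                         
  chi_3 (2d, j=1)            2             2*cos(2*pi/7)        -2*cos(3*pi/7)       -2*cos(pi/7)         0                          
  chi_4 (2d, j=2)            2             -2*cos(3*pi/7)       -2*cos(pi/7)         2*cos(2*pi/7)        0                          
  chi_5 (2d, j=3)            2             -2*cos(pi/7)         2*cos(2*pi/7)        -2*cos(3*pi/7)       0                          

Spot check: chi_5 (2d, j=3) on {r^1, r^6} = -2*cos(pi/7).

Details: D_7 has order 2*7 = 14 with 5 conjugacy classes, hence 5 irreducibles. Sum of squared dims 1 + 1 + 4 + 4 + 4 = 14 = |G|. Linear characters come from the abelianisation; the 2-dimensional irreps have character r^k -> 2*cos(2*pi*j*k/7), reflections -> 0.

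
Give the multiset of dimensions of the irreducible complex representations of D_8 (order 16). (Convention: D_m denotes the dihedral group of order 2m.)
Dimensions: 1, 1, 1, 1, 2, 2, 2

Solution. There are 7 irreducibles (= number of conjugacy classes). Their dimensions d_i satisfy sum d_i^2 = |G| = 16: 1 + 1 + 1 + 1 + 4 + 4 + 4 = 16.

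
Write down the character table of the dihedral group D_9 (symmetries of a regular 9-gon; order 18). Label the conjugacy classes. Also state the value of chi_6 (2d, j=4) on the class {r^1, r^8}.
Conjugacy classes: {e} of size 1, {r^1, r^8} of size 2, {r^2, r^7} of size 2, {r^3, r^6} of size 2, {r^4, r^5} of size 2, {s, sr, ..., sr^8} of size 9.
Character table:
  irrep \ class              {e} (size 1)  {r^1, r^8} (size 2)  {r^2, r^7} (size 2)  {r^3, r^6} (size 2)  {r^4, r^5} (size 2)  {s, sr, ..., sr^8} (size 9)
  chi_1 (triv)               1             1                    1                    1                    1                    1                          
  chi_2 (sign: r->1, s->-1)  1             1                    1                    1                    1                    -1                         
  chi_3 (2d, j=1)            2             2*cos(2*pi/9)        2*cos(4*pi/9)        -1                   -2*cos(pi/9)         0                          
  chi_4 (2d, j=2)            2             2*cos(4*pi/9)        -2*cos(pi/9)         -1                   2*cos(2*pi/9)        0                          
  chi_5 (2d, j=3)            2             -1                   -1                   2                    -1                   0                          
  chi_6 (2d, j=4)            2             -2*cos(pi/9)         2*cos(2*pi/9)        -1                   2*cos(4*pi/9)        0                          

Spot check: chi_6 (2d, j=4) on {r^1, r^8} = -2*cos(pi/9).

Proof sketch: D_9 has order 2*9 = 18 with 6 conjugacy classes, hence 6 irreducibles. Sum of squared dims 1 + 1 + 4 + 4 + 4 + 4 = 18 = |G|. Linear characters come from the abelianisation; the 2-dimensional irreps have character r^k -> 2*cos(2*pi*j*k/9), reflections -> 0.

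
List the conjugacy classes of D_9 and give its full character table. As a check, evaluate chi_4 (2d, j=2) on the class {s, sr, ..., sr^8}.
Conjugacy classes: {e} of size 1, {r^1, r^8} of size 2, {r^2, r^7} of size 2, {r^3, r^6} of size 2, {r^4, r^5} of size 2, {s, sr, ..., sr^8} of size 9.
Character table:
  irrep \ class              {e} (size 1)  {r^1, r^8} (size 2)  {r^2, r^7} (size 2)  {r^3, r^6} (size 2)  {r^4, r^5} (size 2)  {s, sr, ..., sr^8} (size 9)
  chi_1 (triv)               1             1                    1                    1                    1                    1                          
  chi_2 (sign: r->1, s->-1)  1             1                    1                    1                    1                    -1                         
  chi_3 (2d, j=1)            2             2*cos(2*pi/9)        2*cos(4*pi/9)        -1                   -2*cos(pi/9)         0                          
  chi_4 (2d, j=2)            2             2*cos(4*pi/9)        -2*cos(pi/9)         -1                   2*cos(2*pi/9)        0                          
  chi_5 (2d, j=3)            2             -1                   -1                   2                    -1                   0                          
  chi_6 (2d, j=4)            2             -2*cos(pi/9)         2*cos(2*pi/9)        -1                   2*cos(4*pi/9)        0                          

Spot check: chi_4 (2d, j=2) on {s, sr, ..., sr^8} = 0.

Reasoning: D_9 has order 2*9 = 18 with 6 conjugacy classes, hence 6 irreducibles. Sum of squared dims 1 + 1 + 4 + 4 + 4 + 4 = 18 = |G|. Linear characters come from the abelianisation; the 2-dimensional irreps have character r^k -> 2*cos(2*pi*j*k/9), reflections -> 0.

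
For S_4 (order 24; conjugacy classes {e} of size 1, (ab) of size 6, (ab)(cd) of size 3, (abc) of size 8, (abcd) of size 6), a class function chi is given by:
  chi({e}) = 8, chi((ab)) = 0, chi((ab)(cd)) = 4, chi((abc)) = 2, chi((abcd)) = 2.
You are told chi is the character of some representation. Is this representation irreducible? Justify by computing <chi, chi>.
Not irreducible (reducible): <chi, chi> = 7 > 1.

Working: <chi, chi> = (1/|G|) sum_C |C| * |chi(C)|^2 = (1/24)[1*|8|^2 + 6*|0|^2 + 3*|4|^2 + 8*|2|^2 + 6*|2|^2]
  = (1/24)[(64) + (0) + (48) + (32) + (24)] = 168/24 = 7.
A character is irreducible iff <chi, chi> = 1, so this representation is reducible.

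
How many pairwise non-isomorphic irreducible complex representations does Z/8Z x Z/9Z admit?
72

Argument: The number of irreducible complex representations of a finite group equals its number of conjugacy classes. Z/8Z x Z/9Z is abelian of order 72, so every element is its own conjugacy class: 72 classes, so Z/8Z x Z/9Z (order 72) has exactly 72 irreducible complex representations.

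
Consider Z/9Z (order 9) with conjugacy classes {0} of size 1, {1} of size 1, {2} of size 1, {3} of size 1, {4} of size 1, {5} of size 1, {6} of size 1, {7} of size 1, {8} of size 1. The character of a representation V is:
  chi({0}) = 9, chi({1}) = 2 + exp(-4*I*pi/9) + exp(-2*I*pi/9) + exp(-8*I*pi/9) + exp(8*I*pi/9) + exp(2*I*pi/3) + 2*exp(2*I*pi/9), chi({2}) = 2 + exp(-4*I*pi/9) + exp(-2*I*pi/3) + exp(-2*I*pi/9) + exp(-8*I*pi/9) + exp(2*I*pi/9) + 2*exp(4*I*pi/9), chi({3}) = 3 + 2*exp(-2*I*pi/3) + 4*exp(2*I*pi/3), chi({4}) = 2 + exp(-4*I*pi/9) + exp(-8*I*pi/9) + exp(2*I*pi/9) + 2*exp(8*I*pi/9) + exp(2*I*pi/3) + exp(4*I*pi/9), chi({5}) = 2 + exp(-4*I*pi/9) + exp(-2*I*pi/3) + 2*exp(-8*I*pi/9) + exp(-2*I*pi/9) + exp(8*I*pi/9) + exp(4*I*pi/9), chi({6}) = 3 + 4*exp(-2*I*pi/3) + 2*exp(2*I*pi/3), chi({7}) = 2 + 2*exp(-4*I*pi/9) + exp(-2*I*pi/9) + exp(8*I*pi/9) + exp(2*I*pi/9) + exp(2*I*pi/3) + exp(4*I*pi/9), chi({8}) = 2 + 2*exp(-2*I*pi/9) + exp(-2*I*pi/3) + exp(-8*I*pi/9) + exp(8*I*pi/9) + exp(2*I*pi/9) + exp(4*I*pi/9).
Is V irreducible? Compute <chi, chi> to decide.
Not irreducible (reducible): <chi, chi> = 13 > 1.

Reasoning: <chi, chi> = (1/|G|) sum_C |C| * |chi(C)|^2 = (1/9)[1*|9|^2 + 1*|2 + exp(-4*I*pi/9) + exp(-2*I*pi/9) + exp(-8*I*pi/9) + exp(8*I*pi/9) + exp(2*I*pi/3) + 2*exp(2*I*pi/9)|^2 + 1*|2 + exp(-4*I*pi/9) + exp(-2*I*pi/3) + exp(-2*I*pi/9) + exp(-8*I*pi/9) + exp(2*I*pi/9) + 2*exp(4*I*pi/9)|^2 + 1*|3 + 2*exp(-2*I*pi/3) + 4*exp(2*I*pi/3)|^2 + 1*|2 + exp(-4*I*pi/9) + exp(-8*I*pi/9) + exp(2*I*pi/9) + 2*exp(8*I*pi/9) + exp(2*I*pi/3) + exp(4*I*pi/9)|^2 + 1*|2 + exp(-4*I*pi/9) + exp(-2*I*pi/3) + 2*exp(-8*I*pi/9) + exp(-2*I*pi/9) + exp(8*I*pi/9) + exp(4*I*pi/9)|^2 + 1*|3 + 4*exp(-2*I*pi/3) + 2*exp(2*I*pi/3)|^2 + 1*|2 + 2*exp(-4*I*pi/9) + exp(-2*I*pi/9) + exp(8*I*pi/9) + exp(2*I*pi/9) + exp(2*I*pi/3) + exp(4*I*pi/9)|^2 + 1*|2 + 2*exp(-2*I*pi/9) + exp(-2*I*pi/3) + exp(-8*I*pi/9) + exp(8*I*pi/9) + exp(2*I*pi/9) + exp(4*I*pi/9)|^2]
  = (1/9)[(81) + (13 + 8*exp(-4*I*pi/9) + 8*exp(-2*I*pi/3) + 9*exp(-2*I*pi/9) + 9*exp(-8*I*pi/9) + 9*exp(8*I*pi/9) + 9*exp(2*I*pi/9) + 8*exp(2*I*pi/3) + 8*exp(4*I*pi/9)) + (13 + 9*exp(-4*I*pi/9) + 8*exp(-2*I*pi/3) + 9*exp(-2*I*pi/9) + 8*exp(-8*I*pi/9) + 8*exp(8*I*pi/9) + 9*exp(2*I*pi/9) + 8*exp(2*I*pi/3) + 9*exp(4*I*pi/9)) + (3) + (13 + 9*exp(-4*I*pi/9) + 8*exp(-2*I*pi/3) + 8*exp(-2*I*pi/9) + 9*exp(-8*I*pi/9) + 9*exp(8*I*pi/9) + 8*exp(2*I*pi/9) + 8*exp(2*I*pi/3) + 9*exp(4*I*pi/9)) + (13 + 9*exp(-4*I*pi/9) + 8*exp(-2*I*pi/3) + 8*exp(-2*I*pi/9) + 9*exp(-8*I*pi/9) + 9*exp(8*I*pi/9) + 8*exp(2*I*pi/9) + 8*exp(2*I*pi/3) + 9*exp(4*I*pi/9)) + (3) + (13 + 9*exp(-4*I*pi/9) + 8*exp(-2*I*pi/3) + 9*exp(-2*I*pi/9) + 8*exp(-8*I*pi/9) + 8*exp(8*I*pi/9) + 9*exp(2*I*pi/9) + 8*exp(2*I*pi/3) + 9*exp(4*I*pi/9)) + (13 + 8*exp(-4*I*pi/9) + 8*exp(-2*I*pi/3) + 9*exp(-2*I*pi/9) + 9*exp(-8*I*pi/9) + 9*exp(8*I*pi/9) + 9*exp(2*I*pi/9) + 8*exp(2*I*pi/3) + 8*exp(4*I*pi/9))] = 117/9 = 13.
(Exp terms are combined using exp(i*s)*conj(exp(i*t)) = exp(i*(s-t)), and sums of them are collapsed using the identity that for every m > 1 the m distinct m-th roots of unity sum to 0, e.g. 1 + exp(2*I*pi/3) + exp(-2*I*pi/3) = 0.)
A character is irreducible iff <chi, chi> = 1, so this representation is reducible.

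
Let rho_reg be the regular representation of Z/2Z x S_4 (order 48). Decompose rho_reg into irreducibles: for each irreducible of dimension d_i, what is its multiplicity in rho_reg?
Each irreducible V_i of dimension d_i appears with multiplicity d_i, i.e. rho_reg = (direct sum over all irreducibles V_i) d_i V_i. The irreducible dimensions for Z/2Z x S_4 are 1, 1, 1, 1, 2, 2, 3, 3, 3, 3: 4 irreducibles of dimension 1, each with multiplicity 1; 2 irreducibles of dimension 2, each with multiplicity 2; 4 irreducibles of dimension 3, each with multiplicity 3. Total dimension 4*1*1 + 2*2*2 + 4*3*3 = 48 = |G|.

Proof sketch: General theorem: in the regular representation of a finite group G, each irreducible appears with multiplicity equal to its dimension. Check: dim(rho_reg) = sum d_i^2 = 1 + 1 + 1 + 1 + 4 + 4 + 9 + 9 + 9 + 9 = 48 = |G|.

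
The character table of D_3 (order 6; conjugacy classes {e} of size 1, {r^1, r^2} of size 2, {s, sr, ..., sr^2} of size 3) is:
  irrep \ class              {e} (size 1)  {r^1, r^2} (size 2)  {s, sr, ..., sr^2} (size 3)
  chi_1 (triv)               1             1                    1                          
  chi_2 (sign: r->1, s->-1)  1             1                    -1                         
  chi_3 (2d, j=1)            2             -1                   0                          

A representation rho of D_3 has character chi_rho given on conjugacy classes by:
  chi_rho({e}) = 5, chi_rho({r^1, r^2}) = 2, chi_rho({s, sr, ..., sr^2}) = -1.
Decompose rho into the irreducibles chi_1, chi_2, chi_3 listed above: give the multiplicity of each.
Multiplicities: chi_1: 1, chi_2: 2, chi_3: 1.

Details: Use <chi_rho, chi> = (1/|G|) sum_C |C| * chi_rho(C) * conj(chi(C)) with |G| = 6 for each irreducible chi in the table:
  <chi_rho, chi_1> = (1/6)[1*(5)*conj(1) + 2*(2)*conj(1) + 3*(-1)*conj(1)]
      = (1/6)[(5) + (4) + (-3)] = 6/6 = 1
  <chi_rho, chi_2> = (1/6)[1*(5)*conj(1) + 2*(2)*conj(1) + 3*(-1)*conj(-1)]
      = (1/6)[(5) + (4) + (3)] = 12/6 = 2
  <chi_rho, chi_3> = (1/6)[1*(5)*conj(2) + 2*(2)*conj(-1) + 3*(-1)*conj(0)]
      = (1/6)[(10) + (-4) + (0)] = 6/6 = 1
Dimension check: dim(rho) = sum (mult * dim) = 1*1 + 2*1 + 1*2 = 5 = chi_rho(e) = 5.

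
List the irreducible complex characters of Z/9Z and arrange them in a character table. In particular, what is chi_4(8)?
Character table of Z/9Z (irreps indexed chi_0,...,chi_8 with chi_k(m) = zeta_9^(k*m), zeta_9 = exp(2*pi*i/9)):
  irrep \ class  {0} (size 1)  {1} (size 1)    {2} (size 1)    {3} (size 1)    {4} (size 1)    {5} (size 1)    {6} (size 1)    {7} (size 1)    {8} (size 1)  
  chi_0          1             1               1               1               1               1               1               1               1             
  chi_1          1             exp(2*I*pi/9)   exp(4*I*pi/9)   exp(2*I*pi/3)   exp(8*I*pi/9)   exp(-8*I*pi/9)  exp(-2*I*pi/3)  exp(-4*I*pi/9)  exp(-2*I*pi/9)
  chi_2          1             exp(4*I*pi/9)   exp(8*I*pi/9)   exp(-2*I*pi/3)  exp(-2*I*pi/9)  exp(2*I*pi/9)   exp(2*I*pi/3)   exp(-8*I*pi/9)  exp(-4*I*pi/9)
  chi_3          1             exp(2*I*pi/3)   exp(-2*I*pi/3)  1               exp(2*I*pi/3)   exp(-2*I*pi/3)  1               exp(2*I*pi/3)   exp(-2*I*pi/3)
  chi_4          1             exp(8*I*pi/9)   exp(-2*I*pi/9)  exp(2*I*pi/3)   exp(-4*I*pi/9)  exp(4*I*pi/9)   exp(-2*I*pi/3)  exp(2*I*pi/9)   exp(-8*I*pi/9)
  chi_5          1             exp(-8*I*pi/9)  exp(2*I*pi/9)   exp(-2*I*pi/3)  exp(4*I*pi/9)   exp(-4*I*pi/9)  exp(2*I*pi/3)   exp(-2*I*pi/9)  exp(8*I*pi/9) 
  chi_6          1             exp(-2*I*pi/3)  exp(2*I*pi/3)   1               exp(-2*I*pi/3)  exp(2*I*pi/3)   1               exp(-2*I*pi/3)  exp(2*I*pi/3) 
  chi_7          1             exp(-4*I*pi/9)  exp(-8*I*pi/9)  exp(2*I*pi/3)   exp(2*I*pi/9)   exp(-2*I*pi/9)  exp(-2*I*pi/3)  exp(8*I*pi/9)   exp(4*I*pi/9) 
  chi_8          1             exp(-2*I*pi/9)  exp(-4*I*pi/9)  exp(-2*I*pi/3)  exp(-8*I*pi/9)  exp(8*I*pi/9)   exp(2*I*pi/3)   exp(4*I*pi/9)   exp(2*I*pi/9) 

Spot check: chi_4(8) = zeta_9^(4*8) = zeta_9^32 = exp(-8*I*pi/9).

Why: Z/9Z is abelian, so all 9 irreducible complex representations are 1-dimensional. They are given by chi_k(m) = zeta_9^(k*m) for k = 0,...,8. Row orthogonality: sum_m chi_k(m) conj(chi_l(m)) = 9 * [k = l].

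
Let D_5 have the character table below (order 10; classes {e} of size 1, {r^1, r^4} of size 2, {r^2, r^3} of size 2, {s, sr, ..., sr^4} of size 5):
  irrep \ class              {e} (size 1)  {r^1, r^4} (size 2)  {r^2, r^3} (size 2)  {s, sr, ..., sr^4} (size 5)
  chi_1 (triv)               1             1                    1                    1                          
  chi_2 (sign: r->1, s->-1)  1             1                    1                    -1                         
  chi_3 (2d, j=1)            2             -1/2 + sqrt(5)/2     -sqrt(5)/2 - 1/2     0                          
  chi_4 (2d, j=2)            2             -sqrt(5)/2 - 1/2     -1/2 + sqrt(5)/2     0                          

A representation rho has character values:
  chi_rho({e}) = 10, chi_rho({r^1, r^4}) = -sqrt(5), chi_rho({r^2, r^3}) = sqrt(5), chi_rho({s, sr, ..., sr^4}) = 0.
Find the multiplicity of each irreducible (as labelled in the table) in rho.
Multiplicities: chi_1: 1, chi_2: 1, chi_3: 1, chi_4: 3.

Details: Use <chi_rho, chi> = (1/|G|) sum_C |C| * chi_rho(C) * conj(chi(C)) with |G| = 10 for each irreducible chi in the table:
  <chi_rho, chi_1> = (1/10)[1*(10)*conj(1) + 2*(-sqrt(5))*conj(1) + 2*(sqrt(5))*conj(1) + 5*(0)*conj(1)]
      = (1/10)[(10) + (-2*sqrt(5)) + (2*sqrt(5)) + (0)] = 10/10 = 1
  <chi_rho, chi_2> = (1/10)[1*(10)*conj(1) + 2*(-sqrt(5))*conj(1) + 2*(sqrt(5))*conj(1) + 5*(0)*conj(-1)]
      = (1/10)[(10) + (-2*sqrt(5)) + (2*sqrt(5)) + (0)] = 10/10 = 1
  <chi_rho, chi_3> = (1/10)[1*(10)*conj(2) + 2*(-sqrt(5))*conj(-1/2 + sqrt(5)/2) + 2*(sqrt(5))*conj(-sqrt(5)/2 - 1/2) + 5*(0)*conj(0)]
      = (1/10)[(20) + (-5 + sqrt(5)) + (-5 - sqrt(5)) + (0)] = 10/10 = 1
  <chi_rho, chi_4> = (1/10)[1*(10)*conj(2) + 2*(-sqrt(5))*conj(-sqrt(5)/2 - 1/2) + 2*(sqrt(5))*conj(-1/2 + sqrt(5)/2) + 5*(0)*conj(0)]
      = (1/10)[(20) + (sqrt(5) + 5) + (5 - sqrt(5)) + (0)] = 30/10 = 3
Dimension check: dim(rho) = sum (mult * dim) = 1*1 + 1*1 + 1*2 + 3*2 = 10 = chi_rho(e) = 10.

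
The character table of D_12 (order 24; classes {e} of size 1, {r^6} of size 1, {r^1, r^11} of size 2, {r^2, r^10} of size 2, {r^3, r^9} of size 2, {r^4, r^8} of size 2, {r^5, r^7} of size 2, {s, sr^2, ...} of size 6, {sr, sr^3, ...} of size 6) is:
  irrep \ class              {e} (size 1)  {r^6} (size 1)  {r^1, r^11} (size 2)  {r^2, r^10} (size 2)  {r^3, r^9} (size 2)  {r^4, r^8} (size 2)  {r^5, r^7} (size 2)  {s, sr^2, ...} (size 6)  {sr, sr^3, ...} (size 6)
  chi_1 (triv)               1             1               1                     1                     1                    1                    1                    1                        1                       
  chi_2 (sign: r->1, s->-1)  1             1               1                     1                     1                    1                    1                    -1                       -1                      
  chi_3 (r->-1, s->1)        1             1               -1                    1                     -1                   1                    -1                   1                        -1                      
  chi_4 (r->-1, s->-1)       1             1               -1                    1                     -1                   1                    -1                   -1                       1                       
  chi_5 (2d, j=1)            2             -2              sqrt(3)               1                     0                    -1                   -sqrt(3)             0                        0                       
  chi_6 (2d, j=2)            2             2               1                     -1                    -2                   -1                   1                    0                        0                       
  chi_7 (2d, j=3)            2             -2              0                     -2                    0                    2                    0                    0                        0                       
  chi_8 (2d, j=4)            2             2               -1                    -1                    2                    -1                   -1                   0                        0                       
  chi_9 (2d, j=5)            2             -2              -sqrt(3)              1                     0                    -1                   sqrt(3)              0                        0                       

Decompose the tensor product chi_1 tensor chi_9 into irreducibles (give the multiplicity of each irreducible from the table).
chi_1 tensor chi_9 = chi_9 (all other irreducibles have multiplicity 0).

Explanation: The character of a tensor product is the pointwise product (chi_1 * chi_9)(C) = chi_1(C) * chi_9(C):
  {e}: (1)*(2), {r^6}: (1)*(-2), {r^1, r^11}: (1)*(-sqrt(3)), {r^2, r^10}: (1)*(1), {r^3, r^9}: (1)*(0), {r^4, r^8}: (1)*(-1), {r^5, r^7}: (1)*(sqrt(3)), {s, sr^2, ...}: (1)*(0), {sr, sr^3, ...}: (1)*(0)
so (chi_1 * chi_9) takes values
  {e} -> 2, {r^6} -> -2, {r^1, r^11} -> -sqrt(3), {r^2, r^10} -> 1, {r^3, r^9} -> 0, {r^4, r^8} -> -1, {r^5, r^7} -> sqrt(3), {s, sr^2, ...} -> 0, {sr, sr^3, ...} -> 0.
Now take the inner product of this character with each irreducible chi from the table, <chi_1*chi_9, chi> = (1/24) sum_C |C| (chi_1*chi_9)(C) conj(chi(C)):
  <chi_1*chi_9, chi_1> = (1/24)[1*(2)*conj(1) + 1*(-2)*conj(1) + 2*(-sqrt(3))*conj(1) + 2*(1)*conj(1) + 2*(0)*conj(1) + 2*(-1)*conj(1) + 2*(sqrt(3))*conj(1) + 6*(0)*conj(1) + 6*(0)*conj(1)]
      = (1/24)[(2) + (-2) + (-2*sqrt(3)) + (2) + (0) + (-2) + (2*sqrt(3)) + (0) + (0)] = 0/24 = 0
  <chi_1*chi_9, chi_2> = (1/24)[1*(2)*conj(1) + 1*(-2)*conj(1) + 2*(-sqrt(3))*conj(1) + 2*(1)*conj(1) + 2*(0)*conj(1) + 2*(-1)*conj(1) + 2*(sqrt(3))*conj(1) + 6*(0)*conj(-1) + 6*(0)*conj(-1)]
      = (1/24)[(2) + (-2) + (-2*sqrt(3)) + (2) + (0) + (-2) + (2*sqrt(3)) + (0) + (0)] = 0/24 = 0
  <chi_1*chi_9, chi_3> = (1/24)[1*(2)*conj(1) + 1*(-2)*conj(1) + 2*(-sqrt(3))*conj(-1) + 2*(1)*conj(1) + 2*(0)*conj(-1) + 2*(-1)*conj(1) + 2*(sqrt(3))*conj(-1) + 6*(0)*conj(1) + 6*(0)*conj(-1)]
      = (1/24)[(2) + (-2) + (2*sqrt(3)) + (2) + (0) + (-2) + (-2*sqrt(3)) + (0) + (0)] = 0/24 = 0
  <chi_1*chi_9, chi_4> = (1/24)[1*(2)*conj(1) + 1*(-2)*conj(1) + 2*(-sqrt(3))*conj(-1) + 2*(1)*conj(1) + 2*(0)*conj(-1) + 2*(-1)*conj(1) + 2*(sqrt(3))*conj(-1) + 6*(0)*conj(-1) + 6*(0)*conj(1)]
      = (1/24)[(2) + (-2) + (2*sqrt(3)) + (2) + (0) + (-2) + (-2*sqrt(3)) + (0) + (0)] = 0/24 = 0
  <chi_1*chi_9, chi_5> = (1/24)[1*(2)*conj(2) + 1*(-2)*conj(-2) + 2*(-sqrt(3))*conj(sqrt(3)) + 2*(1)*conj(1) + 2*(0)*conj(0) + 2*(-1)*conj(-1) + 2*(sqrt(3))*conj(-sqrt(3)) + 6*(0)*conj(0) + 6*(0)*conj(0)]
      = (1/24)[(4) + (4) + (-6) + (2) + (0) + (2) + (-6) + (0) + (0)] = 0/24 = 0
  <chi_1*chi_9, chi_6> = (1/24)[1*(2)*conj(2) + 1*(-2)*conj(2) + 2*(-sqrt(3))*conj(1) + 2*(1)*conj(-1) + 2*(0)*conj(-2) + 2*(-1)*conj(-1) + 2*(sqrt(3))*conj(1) + 6*(0)*conj(0) + 6*(0)*conj(0)]
      = (1/24)[(4) + (-4) + (-2*sqrt(3)) + (-2) + (0) + (2) + (2*sqrt(3)) + (0) + (0)] = 0/24 = 0
  <chi_1*chi_9, chi_7> = (1/24)[1*(2)*conj(2) + 1*(-2)*conj(-2) + 2*(-sqrt(3))*conj(0) + 2*(1)*conj(-2) + 2*(0)*conj(0) + 2*(-1)*conj(2) + 2*(sqrt(3))*conj(0) + 6*(0)*conj(0) + 6*(0)*conj(0)]
      = (1/24)[(4) + (4) + (0) + (-4) + (0) + (-4) + (0) + (0) + (0)] = 0/24 = 0
  <chi_1*chi_9, chi_8> = (1/24)[1*(2)*conj(2) + 1*(-2)*conj(2) + 2*(-sqrt(3))*conj(-1) + 2*(1)*conj(-1) + 2*(0)*conj(2) + 2*(-1)*conj(-1) + 2*(sqrt(3))*conj(-1) + 6*(0)*conj(0) + 6*(0)*conj(0)]
      = (1/24)[(4) + (-4) + (2*sqrt(3)) + (-2) + (0) + (2) + (-2*sqrt(3)) + (0) + (0)] = 0/24 = 0
  <chi_1*chi_9, chi_9> = (1/24)[1*(2)*conj(2) + 1*(-2)*conj(-2) + 2*(-sqrt(3))*conj(-sqrt(3)) + 2*(1)*conj(1) + 2*(0)*conj(0) + 2*(-1)*conj(-1) + 2*(sqrt(3))*conj(sqrt(3)) + 6*(0)*conj(0) + 6*(0)*conj(0)]
      = (1/24)[(4) + (4) + (6) + (2) + (0) + (2) + (6) + (0) + (0)] = 24/24 = 1
Hence the multiplicities are chi_9: 1. Dimension check: dim(chi_1)*dim(chi_9) = 1*2 = 2 and sum (mult * dim) = 1*2 = 2.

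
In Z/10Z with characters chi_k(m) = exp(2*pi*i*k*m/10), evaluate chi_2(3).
chi_2(3) = zeta_10^6 = exp(-4*I*pi/5)

Derivation: chi_2(3) = zeta_10^(2*3) = zeta_10^6. Since zeta_10^10 = 1, this equals zeta_10^6 = exp(2*pi*i*6/10) = exp(-4*I*pi/5).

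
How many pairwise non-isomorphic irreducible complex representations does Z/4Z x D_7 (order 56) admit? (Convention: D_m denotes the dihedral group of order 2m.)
20

Explanation: The number of irreducible complex representations of a finite group equals its number of conjugacy classes. For a direct product, #classes(G x H) = #classes(G) * #classes(H). Z/4Z has 4 classes (abelian), D_7 has 5 classes, so 4 * 5 = 20, so Z/4Z x D_7 (order 56) has exactly 20 irreducible complex representations.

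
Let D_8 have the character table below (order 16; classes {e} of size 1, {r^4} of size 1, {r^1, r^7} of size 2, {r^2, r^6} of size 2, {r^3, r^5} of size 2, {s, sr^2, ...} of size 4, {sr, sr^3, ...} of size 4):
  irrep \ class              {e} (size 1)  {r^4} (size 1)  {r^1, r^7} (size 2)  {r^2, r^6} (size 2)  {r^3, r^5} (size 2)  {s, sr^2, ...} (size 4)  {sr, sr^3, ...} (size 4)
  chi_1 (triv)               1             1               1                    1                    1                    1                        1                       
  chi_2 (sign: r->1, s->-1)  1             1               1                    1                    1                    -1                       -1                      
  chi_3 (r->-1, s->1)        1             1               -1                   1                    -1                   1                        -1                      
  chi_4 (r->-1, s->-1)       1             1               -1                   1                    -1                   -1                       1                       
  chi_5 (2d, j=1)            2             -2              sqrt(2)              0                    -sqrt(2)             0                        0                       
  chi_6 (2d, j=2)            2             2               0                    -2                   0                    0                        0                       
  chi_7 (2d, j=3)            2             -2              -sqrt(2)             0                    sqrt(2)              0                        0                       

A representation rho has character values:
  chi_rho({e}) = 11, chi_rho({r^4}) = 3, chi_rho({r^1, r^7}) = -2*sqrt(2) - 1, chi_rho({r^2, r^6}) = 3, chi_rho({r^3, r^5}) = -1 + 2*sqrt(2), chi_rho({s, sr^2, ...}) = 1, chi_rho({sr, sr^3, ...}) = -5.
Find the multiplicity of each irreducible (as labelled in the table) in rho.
Multiplicities: chi_1: 0, chi_2: 2, chi_3: 3, chi_4: 0, chi_5: 0, chi_6: 1, chi_7: 2.

Solution. Use <chi_rho, chi> = (1/|G|) sum_C |C| * chi_rho(C) * conj(chi(C)) with |G| = 16 for each irreducible chi in the table:
  <chi_rho, chi_1> = (1/16)[1*(11)*conj(1) + 1*(3)*conj(1) + 2*(-2*sqrt(2) - 1)*conj(1) + 2*(3)*conj(1) + 2*(-1 + 2*sqrt(2))*conj(1) + 4*(1)*conj(1) + 4*(-5)*conj(1)]
      = (1/16)[(11) + (3) + (-4*sqrt(2) - 2) + (6) + (-2 + 4*sqrt(2)) + (4) + (-20)] = 0/16 = 0
  <chi_rho, chi_2> = (1/16)[1*(11)*conj(1) + 1*(3)*conj(1) + 2*(-2*sqrt(2) - 1)*conj(1) + 2*(3)*conj(1) + 2*(-1 + 2*sqrt(2))*conj(1) + 4*(1)*conj(-1) + 4*(-5)*conj(-1)]
      = (1/16)[(11) + (3) + (-4*sqrt(2) - 2) + (6) + (-2 + 4*sqrt(2)) + (-4) + (20)] = 32/16 = 2
  <chi_rho, chi_3> = (1/16)[1*(11)*conj(1) + 1*(3)*conj(1) + 2*(-2*sqrt(2) - 1)*conj(-1) + 2*(3)*conj(1) + 2*(-1 + 2*sqrt(2))*conj(-1) + 4*(1)*conj(1) + 4*(-5)*conj(-1)]
      = (1/16)[(11) + (3) + (2 + 4*sqrt(2)) + (6) + (2 - 4*sqrt(2)) + (4) + (20)] = 48/16 = 3
  <chi_rho, chi_4> = (1/16)[1*(11)*conj(1) + 1*(3)*conj(1) + 2*(-2*sqrt(2) - 1)*conj(-1) + 2*(3)*conj(1) + 2*(-1 + 2*sqrt(2))*conj(-1) + 4*(1)*conj(-1) + 4*(-5)*conj(1)]
      = (1/16)[(11) + (3) + (2 + 4*sqrt(2)) + (6) + (2 - 4*sqrt(2)) + (-4) + (-20)] = 0/16 = 0
  <chi_rho, chi_5> = (1/16)[1*(11)*conj(2) + 1*(3)*conj(-2) + 2*(-2*sqrt(2) - 1)*conj(sqrt(2)) + 2*(3)*conj(0) + 2*(-1 + 2*sqrt(2))*conj(-sqrt(2)) + 4*(1)*conj(0) + 4*(-5)*conj(0)]
      = (1/16)[(22) + (-6) + (-8 - 2*sqrt(2)) + (0) + (-8 + 2*sqrt(2)) + (0) + (0)] = 0/16 = 0
  <chi_rho, chi_6> = (1/16)[1*(11)*conj(2) + 1*(3)*conj(2) + 2*(-2*sqrt(2) - 1)*conj(0) + 2*(3)*conj(-2) + 2*(-1 + 2*sqrt(2))*conj(0) + 4*(1)*conj(0) + 4*(-5)*conj(0)]
      = (1/16)[(22) + (6) + (0) + (-12) + (0) + (0) + (0)] = 16/16 = 1
  <chi_rho, chi_7> = (1/16)[1*(11)*conj(2) + 1*(3)*conj(-2) + 2*(-2*sqrt(2) - 1)*conj(-sqrt(2)) + 2*(3)*conj(0) + 2*(-1 + 2*sqrt(2))*conj(sqrt(2)) + 4*(1)*conj(0) + 4*(-5)*conj(0)]
      = (1/16)[(22) + (-6) + (2*sqrt(2) + 8) + (0) + (8 - 2*sqrt(2)) + (0) + (0)] = 32/16 = 2
Dimension check: dim(rho) = sum (mult * dim) = 0*1 + 2*1 + 3*1 + 0*1 + 0*2 + 1*2 + 2*2 = 11 = chi_rho(e) = 11.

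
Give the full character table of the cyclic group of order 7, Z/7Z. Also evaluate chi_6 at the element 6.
Character table of Z/7Z (irreps indexed chi_0,...,chi_6 with chi_k(m) = zeta_7^(k*m), zeta_7 = exp(2*pi*i/7)):
  irrep \ class  {0} (size 1)  {1} (size 1)    {2} (size 1)    {3} (size 1)    {4} (size 1)    {5} (size 1)    {6} (size 1)  
  chi_0          1             1               1               1               1               1               1             
  chi_1          1             exp(2*I*pi/7)   exp(4*I*pi/7)   exp(6*I*pi/7)   exp(-6*I*pi/7)  exp(-4*I*pi/7)  exp(-2*I*pi/7)
  chi_2          1             exp(4*I*pi/7)   exp(-6*I*pi/7)  exp(-2*I*pi/7)  exp(2*I*pi/7)   exp(6*I*pi/7)   exp(-4*I*pi/7)
  chi_3          1             exp(6*I*pi/7)   exp(-2*I*pi/7)  exp(4*I*pi/7)   exp(-4*I*pi/7)  exp(2*I*pi/7)   exp(-6*I*pi/7)
  chi_4          1             exp(-6*I*pi/7)  exp(2*I*pi/7)   exp(-4*I*pi/7)  exp(4*I*pi/7)   exp(-2*I*pi/7)  exp(6*I*pi/7) 
  chi_5          1             exp(-4*I*pi/7)  exp(6*I*pi/7)   exp(2*I*pi/7)   exp(-2*I*pi/7)  exp(-6*I*pi/7)  exp(4*I*pi/7) 
  chi_6          1             exp(-2*I*pi/7)  exp(-4*I*pi/7)  exp(-6*I*pi/7)  exp(6*I*pi/7)   exp(4*I*pi/7)   exp(2*I*pi/7) 

Spot check: chi_6(6) = zeta_7^(6*6) = zeta_7^36 = exp(2*I*pi/7).

Justification: Z/7Z is abelian, so all 7 irreducible complex representations are 1-dimensional. They are given by chi_k(m) = zeta_7^(k*m) for k = 0,...,6. Row orthogonality: sum_m chi_k(m) conj(chi_l(m)) = 7 * [k = l].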